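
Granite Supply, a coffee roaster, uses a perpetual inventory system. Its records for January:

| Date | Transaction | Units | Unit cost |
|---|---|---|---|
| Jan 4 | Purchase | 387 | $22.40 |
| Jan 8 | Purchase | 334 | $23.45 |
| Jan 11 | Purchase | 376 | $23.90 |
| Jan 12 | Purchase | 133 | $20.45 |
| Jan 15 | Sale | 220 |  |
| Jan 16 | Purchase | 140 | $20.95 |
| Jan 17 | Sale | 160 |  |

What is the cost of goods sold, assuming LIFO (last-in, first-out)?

Jan 15, 220 sold [LIFO — newest first]: 133 @ $20.45 + 87 @ $23.90 = $4,799.15
Jan 17, 160 sold [LIFO — newest first]: 140 @ $20.95 + 20 @ $23.90 = $3,411.00
Total COGS = $4,799.15 + $3,411.00 = $8,210.15
Ending inventory: 387 @ $22.40 + 334 @ $23.45 + 269 @ $23.90 = $22,930.20

COGS = $8,210.15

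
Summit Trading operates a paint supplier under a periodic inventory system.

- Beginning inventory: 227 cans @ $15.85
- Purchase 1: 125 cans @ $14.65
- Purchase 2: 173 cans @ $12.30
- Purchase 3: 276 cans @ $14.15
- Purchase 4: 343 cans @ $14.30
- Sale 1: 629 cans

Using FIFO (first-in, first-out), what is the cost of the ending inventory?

Sale 1 (629) [FIFO — oldest first]: 227 @ $15.85 + 125 @ $14.65 + 173 @ $12.30 + 104 @ $14.15 = $9,028.70
Ending inventory: 172 @ $14.15 + 343 @ $14.30 = $7,338.70
Check: goods available $16,367.40 = COGS $9,028.70 + ending $7,338.70

Ending inventory = $7,338.70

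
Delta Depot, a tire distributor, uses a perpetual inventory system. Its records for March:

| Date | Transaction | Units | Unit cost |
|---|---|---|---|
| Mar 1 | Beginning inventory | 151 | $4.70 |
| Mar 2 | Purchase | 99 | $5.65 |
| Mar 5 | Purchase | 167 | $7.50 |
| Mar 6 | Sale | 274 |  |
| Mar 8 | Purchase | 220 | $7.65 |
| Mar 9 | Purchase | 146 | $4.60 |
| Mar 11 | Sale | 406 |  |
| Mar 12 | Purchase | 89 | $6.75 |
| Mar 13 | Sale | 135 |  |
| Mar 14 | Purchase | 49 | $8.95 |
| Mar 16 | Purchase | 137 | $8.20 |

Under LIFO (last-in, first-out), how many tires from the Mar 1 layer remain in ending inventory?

Mar 6, 274 sold [LIFO — newest first]: 167 @ $7.50 + 99 @ $5.65 + 8 @ $4.70 = $1,849.45
Mar 11, 406 sold [LIFO — newest first]: 146 @ $4.60 + 220 @ $7.65 + 40 @ $4.70 = $2,542.60
Mar 13, 135 sold [LIFO — newest first]: 89 @ $6.75 + 46 @ $4.70 = $816.95
Total COGS = $1,849.45 + $2,542.60 + $816.95 = $5,209.00
Ending inventory: 57 @ $4.70 + 49 @ $8.95 + 137 @ $8.20 = $1,829.85
Check: goods available $7,038.85 = COGS $5,209.00 + ending $1,829.85

57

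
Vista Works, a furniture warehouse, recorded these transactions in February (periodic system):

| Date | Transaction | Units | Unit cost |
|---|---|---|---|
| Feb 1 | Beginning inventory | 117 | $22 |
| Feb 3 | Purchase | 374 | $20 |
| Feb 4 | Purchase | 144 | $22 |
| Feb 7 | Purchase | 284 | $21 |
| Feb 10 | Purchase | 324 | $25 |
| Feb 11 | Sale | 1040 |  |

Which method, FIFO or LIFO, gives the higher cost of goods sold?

LIFO

FIFO COGS: 117 @ $22 + 374 @ $20 + 144 @ $22 + 284 @ $21 + 121 @ $25 = $22,211
LIFO COGS: 324 @ $25 + 284 @ $21 + 144 @ $22 + 288 @ $20 = $22,992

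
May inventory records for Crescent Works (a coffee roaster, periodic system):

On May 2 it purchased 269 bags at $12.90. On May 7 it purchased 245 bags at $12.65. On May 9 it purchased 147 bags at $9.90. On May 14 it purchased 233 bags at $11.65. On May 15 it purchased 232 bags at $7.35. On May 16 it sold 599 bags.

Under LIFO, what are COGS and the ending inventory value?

May 16, 599 sold [LIFO — newest first]: 232 @ $7.35 + 233 @ $11.65 + 134 @ $9.90 = $5,746.25
Ending inventory: 269 @ $12.90 + 245 @ $12.65 + 13 @ $9.90 = $6,698.05
Check: goods available $12,444.30 = COGS $5,746.25 + ending $6,698.05

COGS = $5,746.25; ending inventory = $6,698.05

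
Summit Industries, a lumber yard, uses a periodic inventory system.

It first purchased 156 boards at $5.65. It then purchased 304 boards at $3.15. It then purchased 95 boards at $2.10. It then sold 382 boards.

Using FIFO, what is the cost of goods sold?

Sale 1 (382) [FIFO — oldest first]: 156 @ $5.65 + 226 @ $3.15 = $1,593.30
Ending inventory: 78 @ $3.15 + 95 @ $2.10 = $445.20
Check: goods available $2,038.50 = COGS $1,593.30 + ending $445.20

COGS = $1,593.30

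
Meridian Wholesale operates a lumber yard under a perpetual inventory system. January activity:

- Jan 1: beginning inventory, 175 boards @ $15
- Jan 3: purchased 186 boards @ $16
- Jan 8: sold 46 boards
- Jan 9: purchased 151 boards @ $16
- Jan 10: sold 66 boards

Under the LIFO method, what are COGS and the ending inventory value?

COGS = $1,792; ending inventory = $6,225

Jan 8, 46 sold [LIFO — newest first]: 46 @ $16 = $736
Jan 10, 66 sold [LIFO — newest first]: 66 @ $16 = $1,056
Total COGS = $736 + $1,056 = $1,792
Ending inventory: 175 @ $15 + 140 @ $16 + 85 @ $16 = $6,225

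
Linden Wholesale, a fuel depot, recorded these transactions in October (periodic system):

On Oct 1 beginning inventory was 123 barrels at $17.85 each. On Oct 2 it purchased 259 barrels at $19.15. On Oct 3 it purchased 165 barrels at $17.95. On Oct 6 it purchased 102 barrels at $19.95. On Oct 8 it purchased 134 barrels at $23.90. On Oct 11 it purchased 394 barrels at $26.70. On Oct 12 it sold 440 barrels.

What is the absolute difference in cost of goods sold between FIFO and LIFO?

FIFO COGS: 123 @ $17.85 + 259 @ $19.15 + 58 @ $17.95 = $8,196.50
LIFO COGS: 394 @ $26.70 + 46 @ $23.90 = $11,619.20
Difference = |$8,196.50 − $11,619.20| = $3,422.70

$3,422.70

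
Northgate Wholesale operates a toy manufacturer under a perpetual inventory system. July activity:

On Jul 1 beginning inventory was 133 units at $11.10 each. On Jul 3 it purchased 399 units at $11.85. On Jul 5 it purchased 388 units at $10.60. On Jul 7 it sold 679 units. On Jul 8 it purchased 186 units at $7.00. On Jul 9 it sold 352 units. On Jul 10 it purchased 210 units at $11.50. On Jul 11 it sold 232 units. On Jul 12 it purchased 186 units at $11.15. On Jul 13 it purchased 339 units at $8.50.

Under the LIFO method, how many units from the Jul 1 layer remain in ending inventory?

53

Jul 7, 679 sold [LIFO — newest first]: 388 @ $10.60 + 291 @ $11.85 = $7,561.15
Jul 9, 352 sold [LIFO — newest first]: 186 @ $7.00 + 108 @ $11.85 + 58 @ $11.10 = $3,225.60
Jul 11, 232 sold [LIFO — newest first]: 210 @ $11.50 + 22 @ $11.10 = $2,659.20
Total COGS = $7,561.15 + $3,225.60 + $2,659.20 = $13,445.95
Ending inventory: 53 @ $11.10 + 186 @ $11.15 + 339 @ $8.50 = $5,543.70
Check: goods available $18,989.65 = COGS $13,445.95 + ending $5,543.70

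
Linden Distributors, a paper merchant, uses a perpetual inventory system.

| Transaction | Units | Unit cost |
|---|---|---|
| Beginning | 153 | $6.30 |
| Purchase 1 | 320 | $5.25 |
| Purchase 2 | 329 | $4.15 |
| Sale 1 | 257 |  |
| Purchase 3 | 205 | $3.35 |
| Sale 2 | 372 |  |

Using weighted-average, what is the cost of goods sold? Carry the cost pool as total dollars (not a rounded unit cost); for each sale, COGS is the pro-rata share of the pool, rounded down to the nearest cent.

COGS = $2,976.73

After Beginning: 153 on hand, pool $963.90 (≈ $6.3000 each)
After Purchase 1: 473 on hand, pool $2,643.90 (≈ $5.5896 each)
After Purchase 2: 802 on hand, pool $4,009.25 (≈ $4.9991 each)
Sale 1, sell 257: 257/802 × $4,009.25 → $1,284.75
After Purchase 3: 750 on hand, pool $3,411.25 (≈ $4.5483 each)
Sale 2, sell 372: 372/750 × $3,411.25 → $1,691.98
Total COGS = $1,284.75 + $1,691.98 = $2,976.73
Ending inventory (cost pool remaining) = $1,719.27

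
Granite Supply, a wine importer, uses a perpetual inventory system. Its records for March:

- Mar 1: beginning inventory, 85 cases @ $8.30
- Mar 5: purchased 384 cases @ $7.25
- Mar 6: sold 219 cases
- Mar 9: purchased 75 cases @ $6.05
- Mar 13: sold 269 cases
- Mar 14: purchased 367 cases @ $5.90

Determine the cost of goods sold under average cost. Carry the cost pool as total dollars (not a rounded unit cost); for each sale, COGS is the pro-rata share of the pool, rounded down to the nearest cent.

COGS = $3,544.55

After Mar 1: 85 on hand, pool $705.50 (≈ $8.3000 each)
After Mar 5: 469 on hand, pool $3,489.50 (≈ $7.4403 each)
Mar 6, sell 219: 219/469 × $3,489.50 → $1,629.42
After Mar 9: 325 on hand, pool $2,313.83 (≈ $7.1195 each)
Mar 13, sell 269: 269/325 × $2,313.83 → $1,915.13
After Mar 14: 423 on hand, pool $2,564.00 (≈ $6.0615 each)
Total COGS = $1,629.42 + $1,915.13 = $3,544.55
Ending inventory (cost pool remaining) = $2,564.00
Check: goods available $6,108.55 = COGS $3,544.55 + ending $2,564.00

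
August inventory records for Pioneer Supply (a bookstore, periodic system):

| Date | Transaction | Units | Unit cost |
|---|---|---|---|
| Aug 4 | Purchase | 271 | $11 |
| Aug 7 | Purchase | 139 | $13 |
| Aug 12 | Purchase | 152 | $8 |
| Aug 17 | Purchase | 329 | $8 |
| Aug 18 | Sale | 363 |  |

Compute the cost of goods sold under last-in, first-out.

Aug 18, 363 sold [LIFO — newest first]: 329 @ $8 + 34 @ $8 = $2,904
Ending inventory: 271 @ $11 + 139 @ $13 + 118 @ $8 = $5,732

COGS = $2,904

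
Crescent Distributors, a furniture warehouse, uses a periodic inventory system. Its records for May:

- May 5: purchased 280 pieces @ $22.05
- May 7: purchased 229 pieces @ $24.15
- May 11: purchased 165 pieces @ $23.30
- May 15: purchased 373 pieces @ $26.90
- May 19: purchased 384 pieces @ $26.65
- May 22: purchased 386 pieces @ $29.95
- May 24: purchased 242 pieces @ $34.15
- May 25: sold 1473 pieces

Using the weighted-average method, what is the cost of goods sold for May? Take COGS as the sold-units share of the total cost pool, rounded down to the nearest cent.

COGS = $39,805.44

May 25, sell 1473: 1473/2059 × $55,641.15 → $39,805.44
Ending inventory (cost pool remaining) = $15,835.71
Check: goods available $55,641.15 = COGS $39,805.44 + ending $15,835.71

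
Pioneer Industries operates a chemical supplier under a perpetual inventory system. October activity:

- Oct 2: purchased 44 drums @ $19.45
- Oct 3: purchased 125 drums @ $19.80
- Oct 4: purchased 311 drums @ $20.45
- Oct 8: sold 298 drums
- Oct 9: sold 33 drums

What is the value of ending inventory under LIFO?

Ending inventory = $2,934.80

Oct 8, 298 sold [LIFO — newest first]: 298 @ $20.45 = $6,094.10
Oct 9, 33 sold [LIFO — newest first]: 13 @ $20.45 + 20 @ $19.80 = $661.85
Total COGS = $6,094.10 + $661.85 = $6,755.95
Ending inventory: 44 @ $19.45 + 105 @ $19.80 = $2,934.80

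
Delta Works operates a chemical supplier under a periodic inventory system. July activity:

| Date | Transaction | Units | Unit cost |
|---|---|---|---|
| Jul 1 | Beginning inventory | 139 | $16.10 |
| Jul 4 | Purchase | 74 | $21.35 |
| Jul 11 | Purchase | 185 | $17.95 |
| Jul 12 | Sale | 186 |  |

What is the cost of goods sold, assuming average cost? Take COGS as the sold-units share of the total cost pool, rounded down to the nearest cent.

COGS = $3,336.10

Jul 12, sell 186: 186/398 × $7,138.55 → $3,336.10
Ending inventory (cost pool remaining) = $3,802.45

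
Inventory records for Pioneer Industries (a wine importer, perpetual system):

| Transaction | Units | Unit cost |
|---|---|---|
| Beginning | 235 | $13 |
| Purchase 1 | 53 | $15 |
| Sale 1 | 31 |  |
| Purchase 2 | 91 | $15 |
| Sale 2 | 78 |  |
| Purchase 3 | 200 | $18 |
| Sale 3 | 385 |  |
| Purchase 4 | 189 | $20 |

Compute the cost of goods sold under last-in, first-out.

COGS = $7,710

Sale 1 (31) [LIFO — newest first]: 31 @ $15 = $465
Sale 2 (78) [LIFO — newest first]: 78 @ $15 = $1,170
Sale 3 (385) [LIFO — newest first]: 200 @ $18 + 13 @ $15 + 22 @ $15 + 150 @ $13 = $6,075
Total COGS = $465 + $1,170 + $6,075 = $7,710
Ending inventory: 85 @ $13 + 189 @ $20 = $4,885
Check: goods available $12,595 = COGS $7,710 + ending $4,885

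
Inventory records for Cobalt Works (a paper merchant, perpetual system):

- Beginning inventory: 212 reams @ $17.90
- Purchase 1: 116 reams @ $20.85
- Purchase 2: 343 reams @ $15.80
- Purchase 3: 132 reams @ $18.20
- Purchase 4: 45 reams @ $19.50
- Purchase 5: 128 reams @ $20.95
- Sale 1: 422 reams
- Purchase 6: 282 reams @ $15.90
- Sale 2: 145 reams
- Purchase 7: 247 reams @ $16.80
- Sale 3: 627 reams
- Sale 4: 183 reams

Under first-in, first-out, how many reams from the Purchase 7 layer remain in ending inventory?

Sale 1 (422) [FIFO — oldest first]: 212 @ $17.90 + 116 @ $20.85 + 94 @ $15.80 = $7,698.60
Sale 2 (145) [FIFO — oldest first]: 145 @ $15.80 = $2,291.00
Sale 3 (627) [FIFO — oldest first]: 104 @ $15.80 + 132 @ $18.20 + 45 @ $19.50 + 128 @ $20.95 + 218 @ $15.90 = $11,070.90
Sale 4 (183) [FIFO — oldest first]: 64 @ $15.90 + 119 @ $16.80 = $3,016.80
Total COGS = $7,698.60 + $2,291.00 + $11,070.90 + $3,016.80 = $24,077.30
Ending inventory: 128 @ $16.80 = $2,150.40
Check: goods available $26,227.70 = COGS $24,077.30 + ending $2,150.40

128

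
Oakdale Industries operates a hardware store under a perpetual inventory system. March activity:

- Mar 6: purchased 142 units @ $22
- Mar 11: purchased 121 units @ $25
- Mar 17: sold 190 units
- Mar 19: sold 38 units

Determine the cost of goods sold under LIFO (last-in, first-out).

Mar 17, 190 sold [LIFO — newest first]: 121 @ $25 + 69 @ $22 = $4,543
Mar 19, 38 sold [LIFO — newest first]: 38 @ $22 = $836
Total COGS = $4,543 + $836 = $5,379
Ending inventory: 35 @ $22 = $770
Check: goods available $6,149 = COGS $5,379 + ending $770

COGS = $5,379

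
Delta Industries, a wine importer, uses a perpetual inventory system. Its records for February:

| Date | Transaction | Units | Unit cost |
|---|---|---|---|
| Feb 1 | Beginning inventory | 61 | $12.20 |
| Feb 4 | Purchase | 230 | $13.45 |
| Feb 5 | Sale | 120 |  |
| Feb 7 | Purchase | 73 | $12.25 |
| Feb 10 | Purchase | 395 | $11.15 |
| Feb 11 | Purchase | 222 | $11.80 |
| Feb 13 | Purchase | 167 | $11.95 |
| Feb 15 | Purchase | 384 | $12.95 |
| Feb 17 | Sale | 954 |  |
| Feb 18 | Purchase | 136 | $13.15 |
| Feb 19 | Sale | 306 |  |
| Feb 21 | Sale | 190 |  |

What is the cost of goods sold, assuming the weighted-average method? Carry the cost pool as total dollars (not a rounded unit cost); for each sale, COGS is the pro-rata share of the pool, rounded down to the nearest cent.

After Feb 1: 61 on hand, pool $744.20 (≈ $12.2000 each)
After Feb 4: 291 on hand, pool $3,837.70 (≈ $13.1880 each)
Feb 5, sell 120: 120/291 × $3,837.70 → $1,582.55
After Feb 7: 244 on hand, pool $3,149.40 (≈ $12.9074 each)
After Feb 10: 639 on hand, pool $7,553.65 (≈ $11.8210 each)
After Feb 11: 861 on hand, pool $10,173.25 (≈ $11.8156 each)
After Feb 13: 1028 on hand, pool $12,168.90 (≈ $11.8375 each)
After Feb 15: 1412 on hand, pool $17,141.70 (≈ $12.1400 each)
Feb 17, sell 954: 954/1412 × $17,141.70 → $11,581.57
After Feb 18: 594 on hand, pool $7,348.53 (≈ $12.3713 each)
Feb 19, sell 306: 306/594 × $7,348.53 → $3,785.60
Feb 21, sell 190: 190/288 × $3,562.93 → $2,350.54
Total COGS = $1,582.55 + $11,581.57 + $3,785.60 + $2,350.54 = $19,300.26
Ending inventory (cost pool remaining) = $1,212.39

COGS = $19,300.26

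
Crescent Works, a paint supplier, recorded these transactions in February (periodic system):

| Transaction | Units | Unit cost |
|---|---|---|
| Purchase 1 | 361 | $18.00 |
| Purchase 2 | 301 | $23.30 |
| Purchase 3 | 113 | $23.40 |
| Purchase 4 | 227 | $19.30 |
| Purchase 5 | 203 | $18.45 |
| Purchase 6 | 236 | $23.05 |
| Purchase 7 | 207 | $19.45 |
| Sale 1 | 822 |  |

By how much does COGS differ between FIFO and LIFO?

FIFO COGS: 361 @ $18.00 + 301 @ $23.30 + 113 @ $23.40 + 47 @ $19.30 = $17,062.60
LIFO COGS: 207 @ $19.45 + 236 @ $23.05 + 203 @ $18.45 + 176 @ $19.30 = $16,608.10
Difference = |$17,062.60 − $16,608.10| = $454.50

$454.50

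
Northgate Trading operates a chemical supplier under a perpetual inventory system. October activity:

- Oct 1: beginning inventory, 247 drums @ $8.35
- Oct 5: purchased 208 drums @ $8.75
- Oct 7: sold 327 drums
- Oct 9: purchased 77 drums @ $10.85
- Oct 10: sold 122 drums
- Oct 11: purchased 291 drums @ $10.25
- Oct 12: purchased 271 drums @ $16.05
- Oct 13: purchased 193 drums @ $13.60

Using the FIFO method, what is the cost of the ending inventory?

Ending inventory = $10,845.05

Oct 7, 327 sold [FIFO — oldest first]: 247 @ $8.35 + 80 @ $8.75 = $2,762.45
Oct 10, 122 sold [FIFO — oldest first]: 122 @ $8.75 = $1,067.50
Total COGS = $2,762.45 + $1,067.50 = $3,829.95
Ending inventory: 6 @ $8.75 + 77 @ $10.85 + 291 @ $10.25 + 271 @ $16.05 + 193 @ $13.60 = $10,845.05
Check: goods available $14,675.00 = COGS $3,829.95 + ending $10,845.05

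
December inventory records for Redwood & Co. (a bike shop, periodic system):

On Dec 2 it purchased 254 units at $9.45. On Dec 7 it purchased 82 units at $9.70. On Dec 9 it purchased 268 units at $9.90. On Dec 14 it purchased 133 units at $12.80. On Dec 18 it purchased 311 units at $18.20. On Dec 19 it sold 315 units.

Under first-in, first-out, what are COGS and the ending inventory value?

COGS = $2,992.00; ending inventory = $10,219.50

Dec 19, 315 sold [FIFO — oldest first]: 254 @ $9.45 + 61 @ $9.70 = $2,992.00
Ending inventory: 21 @ $9.70 + 268 @ $9.90 + 133 @ $12.80 + 311 @ $18.20 = $10,219.50
Check: goods available $13,211.50 = COGS $2,992.00 + ending $10,219.50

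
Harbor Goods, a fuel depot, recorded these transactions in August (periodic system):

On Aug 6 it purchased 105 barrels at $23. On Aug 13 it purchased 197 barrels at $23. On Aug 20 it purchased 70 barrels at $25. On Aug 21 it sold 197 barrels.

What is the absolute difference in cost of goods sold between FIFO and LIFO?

$140

FIFO COGS: 105 @ $23 + 92 @ $23 = $4,531
LIFO COGS: 70 @ $25 + 127 @ $23 = $4,671
Difference = |$4,531 − $4,671| = $140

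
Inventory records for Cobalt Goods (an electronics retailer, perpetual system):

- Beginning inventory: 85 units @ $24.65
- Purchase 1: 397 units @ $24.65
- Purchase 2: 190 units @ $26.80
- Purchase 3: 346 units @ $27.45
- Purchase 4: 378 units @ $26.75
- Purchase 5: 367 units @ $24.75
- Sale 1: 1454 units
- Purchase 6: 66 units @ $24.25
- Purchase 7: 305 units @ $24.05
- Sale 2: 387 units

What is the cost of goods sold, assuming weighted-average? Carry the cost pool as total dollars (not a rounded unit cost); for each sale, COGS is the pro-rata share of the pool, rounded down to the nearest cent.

COGS = $47,302.54

After Beginning: 85 on hand, pool $2,095.25 (≈ $24.6500 each)
After Purchase 1: 482 on hand, pool $11,881.30 (≈ $24.6500 each)
After Purchase 2: 672 on hand, pool $16,973.30 (≈ $25.2579 each)
After Purchase 3: 1018 on hand, pool $26,471.00 (≈ $26.0029 each)
After Purchase 4: 1396 on hand, pool $36,582.50 (≈ $26.2052 each)
After Purchase 5: 1763 on hand, pool $45,665.75 (≈ $25.9023 each)
Sale 1, sell 1454: 1454/1763 × $45,665.75 → $37,661.94
After Purchase 6: 375 on hand, pool $9,604.31 (≈ $25.6115 each)
After Purchase 7: 680 on hand, pool $16,939.56 (≈ $24.9111 each)
Sale 2, sell 387: 387/680 × $16,939.56 → $9,640.60
Total COGS = $37,661.94 + $9,640.60 = $47,302.54
Ending inventory (cost pool remaining) = $7,298.96
Check: goods available $54,601.50 = COGS $47,302.54 + ending $7,298.96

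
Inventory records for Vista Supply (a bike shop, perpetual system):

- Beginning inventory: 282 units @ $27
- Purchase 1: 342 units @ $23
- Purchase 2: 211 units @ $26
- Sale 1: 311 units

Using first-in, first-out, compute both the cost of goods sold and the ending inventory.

COGS = $8,281; ending inventory = $12,685

Sale 1 (311) [FIFO — oldest first]: 282 @ $27 + 29 @ $23 = $8,281
Ending inventory: 313 @ $23 + 211 @ $26 = $12,685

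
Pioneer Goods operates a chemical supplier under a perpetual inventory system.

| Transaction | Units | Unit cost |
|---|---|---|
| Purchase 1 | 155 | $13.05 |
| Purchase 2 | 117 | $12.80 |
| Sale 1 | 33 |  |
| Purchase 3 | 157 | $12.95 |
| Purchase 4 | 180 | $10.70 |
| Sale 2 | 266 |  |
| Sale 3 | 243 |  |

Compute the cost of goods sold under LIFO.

Sale 1 (33) [LIFO — newest first]: 33 @ $12.80 = $422.40
Sale 2 (266) [LIFO — newest first]: 180 @ $10.70 + 86 @ $12.95 = $3,039.70
Sale 3 (243) [LIFO — newest first]: 71 @ $12.95 + 84 @ $12.80 + 88 @ $13.05 = $3,143.05
Total COGS = $422.40 + $3,039.70 + $3,143.05 = $6,605.15
Ending inventory: 67 @ $13.05 = $874.35

COGS = $6,605.15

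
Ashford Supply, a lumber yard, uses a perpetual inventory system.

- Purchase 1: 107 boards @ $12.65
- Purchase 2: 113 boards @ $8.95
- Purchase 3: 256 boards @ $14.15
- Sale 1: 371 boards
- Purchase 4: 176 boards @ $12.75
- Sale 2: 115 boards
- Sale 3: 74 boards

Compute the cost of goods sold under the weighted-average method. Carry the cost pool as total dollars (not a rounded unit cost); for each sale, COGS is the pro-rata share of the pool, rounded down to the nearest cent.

COGS = $7,064.19

After Purchase 1: 107 on hand, pool $1,353.55 (≈ $12.6500 each)
After Purchase 2: 220 on hand, pool $2,364.90 (≈ $10.7495 each)
After Purchase 3: 476 on hand, pool $5,987.30 (≈ $12.5784 each)
Sale 1, sell 371: 371/476 × $5,987.30 → $4,666.57
After Purchase 4: 281 on hand, pool $3,564.73 (≈ $12.6859 each)
Sale 2, sell 115: 115/281 × $3,564.73 → $1,458.87
Sale 3, sell 74: 74/166 × $2,105.86 → $938.75
Total COGS = $4,666.57 + $1,458.87 + $938.75 = $7,064.19
Ending inventory (cost pool remaining) = $1,167.11
Check: goods available $8,231.30 = COGS $7,064.19 + ending $1,167.11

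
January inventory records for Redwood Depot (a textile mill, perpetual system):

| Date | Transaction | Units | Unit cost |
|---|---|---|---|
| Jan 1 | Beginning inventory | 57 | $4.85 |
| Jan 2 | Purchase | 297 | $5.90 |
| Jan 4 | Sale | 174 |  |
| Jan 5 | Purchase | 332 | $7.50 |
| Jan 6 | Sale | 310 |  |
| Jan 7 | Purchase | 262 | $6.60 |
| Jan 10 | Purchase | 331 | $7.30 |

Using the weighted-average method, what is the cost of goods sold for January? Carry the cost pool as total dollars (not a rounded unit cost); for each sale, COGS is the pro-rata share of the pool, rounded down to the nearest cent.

After Jan 1: 57 on hand, pool $276.45 (≈ $4.8500 each)
After Jan 2: 354 on hand, pool $2,028.75 (≈ $5.7309 each)
Jan 4, sell 174: 174/354 × $2,028.75 → $997.18
After Jan 5: 512 on hand, pool $3,521.57 (≈ $6.8781 each)
Jan 6, sell 310: 310/512 × $3,521.57 → $2,132.20
After Jan 7: 464 on hand, pool $3,118.57 (≈ $6.7211 each)
After Jan 10: 795 on hand, pool $5,534.87 (≈ $6.9621 each)
Total COGS = $997.18 + $2,132.20 = $3,129.38
Ending inventory (cost pool remaining) = $5,534.87

COGS = $3,129.38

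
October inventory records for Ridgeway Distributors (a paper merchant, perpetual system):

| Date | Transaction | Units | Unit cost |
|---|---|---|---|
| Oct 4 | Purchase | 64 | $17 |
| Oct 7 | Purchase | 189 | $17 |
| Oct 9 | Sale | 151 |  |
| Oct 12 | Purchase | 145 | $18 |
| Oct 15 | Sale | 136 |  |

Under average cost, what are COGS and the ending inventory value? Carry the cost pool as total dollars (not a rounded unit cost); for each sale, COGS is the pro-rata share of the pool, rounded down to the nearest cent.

COGS = $4,958.83; ending inventory = $1,952.17

After Oct 4: 64 on hand, pool $1,088.00 (≈ $17.0000 each)
After Oct 7: 253 on hand, pool $4,301.00 (≈ $17.0000 each)
Oct 9, sell 151: 151/253 × $4,301.00 → $2,567.00
After Oct 12: 247 on hand, pool $4,344.00 (≈ $17.5870 each)
Oct 15, sell 136: 136/247 × $4,344.00 → $2,391.83
Total COGS = $2,567.00 + $2,391.83 = $4,958.83
Ending inventory (cost pool remaining) = $1,952.17
Check: goods available $6,911.00 = COGS $4,958.83 + ending $1,952.17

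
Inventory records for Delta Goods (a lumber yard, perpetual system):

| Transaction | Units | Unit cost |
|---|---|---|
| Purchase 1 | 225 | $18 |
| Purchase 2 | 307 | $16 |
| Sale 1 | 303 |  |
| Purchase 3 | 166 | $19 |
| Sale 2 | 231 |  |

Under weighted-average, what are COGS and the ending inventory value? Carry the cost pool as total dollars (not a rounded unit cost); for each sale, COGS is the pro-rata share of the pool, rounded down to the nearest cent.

After Purchase 1: 225 on hand, pool $4,050.00 (≈ $18.0000 each)
After Purchase 2: 532 on hand, pool $8,962.00 (≈ $16.8459 each)
Sale 1, sell 303: 303/532 × $8,962.00 → $5,104.29
After Purchase 3: 395 on hand, pool $7,011.71 (≈ $17.7512 each)
Sale 2, sell 231: 231/395 × $7,011.71 → $4,100.51
Total COGS = $5,104.29 + $4,100.51 = $9,204.80
Ending inventory (cost pool remaining) = $2,911.20
Check: goods available $12,116.00 = COGS $9,204.80 + ending $2,911.20

COGS = $9,204.80; ending inventory = $2,911.20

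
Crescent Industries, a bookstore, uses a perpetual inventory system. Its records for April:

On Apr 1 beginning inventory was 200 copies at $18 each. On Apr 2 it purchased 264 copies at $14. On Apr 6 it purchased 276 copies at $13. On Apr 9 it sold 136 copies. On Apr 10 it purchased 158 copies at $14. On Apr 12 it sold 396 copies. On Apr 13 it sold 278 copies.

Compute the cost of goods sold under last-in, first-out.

COGS = $11,512

Apr 9, 136 sold [LIFO — newest first]: 136 @ $13 = $1,768
Apr 12, 396 sold [LIFO — newest first]: 158 @ $14 + 140 @ $13 + 98 @ $14 = $5,404
Apr 13, 278 sold [LIFO — newest first]: 166 @ $14 + 112 @ $18 = $4,340
Total COGS = $1,768 + $5,404 + $4,340 = $11,512
Ending inventory: 88 @ $18 = $1,584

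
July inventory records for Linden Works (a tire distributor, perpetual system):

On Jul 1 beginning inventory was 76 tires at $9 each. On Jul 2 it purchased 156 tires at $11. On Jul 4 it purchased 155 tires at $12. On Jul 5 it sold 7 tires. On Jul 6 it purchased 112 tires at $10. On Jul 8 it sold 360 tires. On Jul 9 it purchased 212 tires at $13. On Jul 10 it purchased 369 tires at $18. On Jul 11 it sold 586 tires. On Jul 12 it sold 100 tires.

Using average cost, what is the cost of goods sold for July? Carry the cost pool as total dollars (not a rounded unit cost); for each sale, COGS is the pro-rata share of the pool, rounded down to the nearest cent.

After Jul 1: 76 on hand, pool $684.00 (≈ $9.0000 each)
After Jul 2: 232 on hand, pool $2,400.00 (≈ $10.3448 each)
After Jul 4: 387 on hand, pool $4,260.00 (≈ $11.0078 each)
Jul 5, sell 7: 7/387 × $4,260.00 → $77.05
After Jul 6: 492 on hand, pool $5,302.95 (≈ $10.7784 each)
Jul 8, sell 360: 360/492 × $5,302.95 → $3,880.20
After Jul 9: 344 on hand, pool $4,178.75 (≈ $12.1475 each)
After Jul 10: 713 on hand, pool $10,820.75 (≈ $15.1764 each)
Jul 11, sell 586: 586/713 × $10,820.75 → $8,893.35
Jul 12, sell 100: 100/127 × $1,927.40 → $1,517.63
Total COGS = $77.05 + $3,880.20 + $8,893.35 + $1,517.63 = $14,368.23
Ending inventory (cost pool remaining) = $409.77
Check: goods available $14,778.00 = COGS $14,368.23 + ending $409.77

COGS = $14,368.23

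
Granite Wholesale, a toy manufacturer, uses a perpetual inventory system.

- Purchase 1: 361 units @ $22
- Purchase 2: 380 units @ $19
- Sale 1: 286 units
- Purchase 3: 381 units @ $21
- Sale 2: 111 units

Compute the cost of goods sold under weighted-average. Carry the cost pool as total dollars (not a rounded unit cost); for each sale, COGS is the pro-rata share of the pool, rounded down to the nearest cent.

After Purchase 1: 361 on hand, pool $7,942.00 (≈ $22.0000 each)
After Purchase 2: 741 on hand, pool $15,162.00 (≈ $20.4615 each)
Sale 1, sell 286: 286/741 × $15,162.00 → $5,852.00
After Purchase 3: 836 on hand, pool $17,311.00 (≈ $20.7069 each)
Sale 2, sell 111: 111/836 × $17,311.00 → $2,298.47
Total COGS = $5,852.00 + $2,298.47 = $8,150.47
Ending inventory (cost pool remaining) = $15,012.53
Check: goods available $23,163.00 = COGS $8,150.47 + ending $15,012.53

COGS = $8,150.47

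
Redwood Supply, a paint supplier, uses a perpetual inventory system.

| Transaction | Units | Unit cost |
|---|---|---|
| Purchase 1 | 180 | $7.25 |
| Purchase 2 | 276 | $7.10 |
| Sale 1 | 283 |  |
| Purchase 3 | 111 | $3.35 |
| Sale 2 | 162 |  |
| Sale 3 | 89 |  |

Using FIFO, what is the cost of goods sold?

COGS = $3,525.90

Sale 1 (283) [FIFO — oldest first]: 180 @ $7.25 + 103 @ $7.10 = $2,036.30
Sale 2 (162) [FIFO — oldest first]: 162 @ $7.10 = $1,150.20
Sale 3 (89) [FIFO — oldest first]: 11 @ $7.10 + 78 @ $3.35 = $339.40
Total COGS = $2,036.30 + $1,150.20 + $339.40 = $3,525.90
Ending inventory: 33 @ $3.35 = $110.55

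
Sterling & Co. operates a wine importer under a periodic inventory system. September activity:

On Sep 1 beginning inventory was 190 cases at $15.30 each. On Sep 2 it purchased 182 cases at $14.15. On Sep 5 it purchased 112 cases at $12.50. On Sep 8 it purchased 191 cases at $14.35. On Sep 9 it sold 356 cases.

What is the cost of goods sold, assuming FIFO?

Sep 9, 356 sold [FIFO — oldest first]: 190 @ $15.30 + 166 @ $14.15 = $5,255.90
Ending inventory: 16 @ $14.15 + 112 @ $12.50 + 191 @ $14.35 = $4,367.25

COGS = $5,255.90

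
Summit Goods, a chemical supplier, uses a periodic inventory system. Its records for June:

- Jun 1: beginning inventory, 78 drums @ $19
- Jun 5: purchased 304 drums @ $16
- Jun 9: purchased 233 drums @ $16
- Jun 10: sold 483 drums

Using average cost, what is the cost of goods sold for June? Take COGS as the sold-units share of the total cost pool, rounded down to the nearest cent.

Jun 10, sell 483: 483/615 × $10,074.00 → $7,911.77
Ending inventory (cost pool remaining) = $2,162.23

COGS = $7,911.77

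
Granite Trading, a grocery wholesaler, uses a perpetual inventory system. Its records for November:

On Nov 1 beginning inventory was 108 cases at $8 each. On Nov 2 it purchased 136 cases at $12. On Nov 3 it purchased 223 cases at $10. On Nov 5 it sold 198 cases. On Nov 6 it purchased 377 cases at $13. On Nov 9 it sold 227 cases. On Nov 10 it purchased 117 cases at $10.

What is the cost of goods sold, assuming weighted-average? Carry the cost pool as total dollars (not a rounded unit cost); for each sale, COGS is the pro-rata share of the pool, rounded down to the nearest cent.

After Nov 1: 108 on hand, pool $864.00 (≈ $8.0000 each)
After Nov 2: 244 on hand, pool $2,496.00 (≈ $10.2295 each)
After Nov 3: 467 on hand, pool $4,726.00 (≈ $10.1199 each)
Nov 5, sell 198: 198/467 × $4,726.00 → $2,003.74
After Nov 6: 646 on hand, pool $7,623.26 (≈ $11.8007 each)
Nov 9, sell 227: 227/646 × $7,623.26 → $2,678.76
After Nov 10: 536 on hand, pool $6,114.50 (≈ $11.4076 each)
Total COGS = $2,003.74 + $2,678.76 = $4,682.50
Ending inventory (cost pool remaining) = $6,114.50

COGS = $4,682.50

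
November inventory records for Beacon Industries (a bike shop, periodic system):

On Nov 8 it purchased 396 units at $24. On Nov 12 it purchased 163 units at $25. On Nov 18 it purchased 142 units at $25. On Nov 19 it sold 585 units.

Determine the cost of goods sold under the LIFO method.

COGS = $14,345

Nov 19, 585 sold [LIFO — newest first]: 142 @ $25 + 163 @ $25 + 280 @ $24 = $14,345
Ending inventory: 116 @ $24 = $2,784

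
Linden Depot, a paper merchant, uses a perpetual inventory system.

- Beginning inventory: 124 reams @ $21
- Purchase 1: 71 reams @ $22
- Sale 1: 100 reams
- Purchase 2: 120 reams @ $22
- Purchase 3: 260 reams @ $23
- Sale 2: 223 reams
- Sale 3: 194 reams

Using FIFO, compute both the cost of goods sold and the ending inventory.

COGS = $11,452; ending inventory = $1,334

Sale 1 (100) [FIFO — oldest first]: 100 @ $21 = $2,100
Sale 2 (223) [FIFO — oldest first]: 24 @ $21 + 71 @ $22 + 120 @ $22 + 8 @ $23 = $4,890
Sale 3 (194) [FIFO — oldest first]: 194 @ $23 = $4,462
Total COGS = $2,100 + $4,890 + $4,462 = $11,452
Ending inventory: 58 @ $23 = $1,334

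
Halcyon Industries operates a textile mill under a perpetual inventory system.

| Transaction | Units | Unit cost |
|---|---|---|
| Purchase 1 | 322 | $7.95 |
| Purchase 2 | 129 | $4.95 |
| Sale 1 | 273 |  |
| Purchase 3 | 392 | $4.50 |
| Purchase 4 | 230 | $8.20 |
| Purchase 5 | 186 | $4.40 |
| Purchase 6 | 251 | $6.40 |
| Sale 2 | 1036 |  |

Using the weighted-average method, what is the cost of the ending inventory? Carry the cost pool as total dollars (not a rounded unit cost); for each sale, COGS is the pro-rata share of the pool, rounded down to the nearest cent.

Ending inventory = $1,192.22

After Purchase 1: 322 on hand, pool $2,559.90 (≈ $7.9500 each)
After Purchase 2: 451 on hand, pool $3,198.45 (≈ $7.0919 each)
Sale 1, sell 273: 273/451 × $3,198.45 → $1,936.09
After Purchase 3: 570 on hand, pool $3,026.36 (≈ $5.3094 each)
After Purchase 4: 800 on hand, pool $4,912.36 (≈ $6.1404 each)
After Purchase 5: 986 on hand, pool $5,730.76 (≈ $5.8121 each)
After Purchase 6: 1237 on hand, pool $7,337.16 (≈ $5.9314 each)
Sale 2, sell 1036: 1036/1237 × $7,337.16 → $6,144.94
Total COGS = $1,936.09 + $6,144.94 = $8,081.03
Ending inventory (cost pool remaining) = $1,192.22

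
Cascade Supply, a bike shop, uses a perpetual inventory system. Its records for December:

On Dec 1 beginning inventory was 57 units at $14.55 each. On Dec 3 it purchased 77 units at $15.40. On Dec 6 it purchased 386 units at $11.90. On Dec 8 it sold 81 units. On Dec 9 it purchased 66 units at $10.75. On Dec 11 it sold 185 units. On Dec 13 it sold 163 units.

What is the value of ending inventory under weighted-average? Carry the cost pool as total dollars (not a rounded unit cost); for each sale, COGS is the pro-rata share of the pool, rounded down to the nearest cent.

After Dec 1: 57 on hand, pool $829.35 (≈ $14.5500 each)
After Dec 3: 134 on hand, pool $2,015.15 (≈ $15.0384 each)
After Dec 6: 520 on hand, pool $6,608.55 (≈ $12.7088 each)
Dec 8, sell 81: 81/520 × $6,608.55 → $1,029.40
After Dec 9: 505 on hand, pool $6,288.65 (≈ $12.4528 each)
Dec 11, sell 185: 185/505 × $6,288.65 → $2,303.76
Dec 13, sell 163: 163/320 × $3,984.89 → $2,029.80
Total COGS = $1,029.40 + $2,303.76 + $2,029.80 = $5,362.96
Ending inventory (cost pool remaining) = $1,955.09
Check: goods available $7,318.05 = COGS $5,362.96 + ending $1,955.09

Ending inventory = $1,955.09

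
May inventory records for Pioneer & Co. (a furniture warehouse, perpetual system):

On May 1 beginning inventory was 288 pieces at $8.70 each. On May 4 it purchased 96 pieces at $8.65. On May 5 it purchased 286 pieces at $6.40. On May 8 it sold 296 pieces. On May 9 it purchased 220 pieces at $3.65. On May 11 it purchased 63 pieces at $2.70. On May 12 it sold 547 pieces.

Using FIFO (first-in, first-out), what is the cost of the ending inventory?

Ending inventory = $341.65

May 8, 296 sold [FIFO — oldest first]: 288 @ $8.70 + 8 @ $8.65 = $2,574.80
May 12, 547 sold [FIFO — oldest first]: 88 @ $8.65 + 286 @ $6.40 + 173 @ $3.65 = $3,223.05
Total COGS = $2,574.80 + $3,223.05 = $5,797.85
Ending inventory: 47 @ $3.65 + 63 @ $2.70 = $341.65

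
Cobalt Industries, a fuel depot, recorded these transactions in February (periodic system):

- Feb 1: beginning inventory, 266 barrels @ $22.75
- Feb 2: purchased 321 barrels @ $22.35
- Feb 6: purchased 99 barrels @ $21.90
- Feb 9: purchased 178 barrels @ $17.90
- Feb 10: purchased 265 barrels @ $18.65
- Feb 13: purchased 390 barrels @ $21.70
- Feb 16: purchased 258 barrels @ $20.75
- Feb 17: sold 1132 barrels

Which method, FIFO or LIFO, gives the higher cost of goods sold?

FIFO

FIFO COGS: 266 @ $22.75 + 321 @ $22.35 + 99 @ $21.90 + 178 @ $17.90 + 265 @ $18.65 + 3 @ $21.70 = $23,587.50
LIFO COGS: 258 @ $20.75 + 390 @ $21.70 + 265 @ $18.65 + 178 @ $17.90 + 41 @ $21.90 = $22,842.85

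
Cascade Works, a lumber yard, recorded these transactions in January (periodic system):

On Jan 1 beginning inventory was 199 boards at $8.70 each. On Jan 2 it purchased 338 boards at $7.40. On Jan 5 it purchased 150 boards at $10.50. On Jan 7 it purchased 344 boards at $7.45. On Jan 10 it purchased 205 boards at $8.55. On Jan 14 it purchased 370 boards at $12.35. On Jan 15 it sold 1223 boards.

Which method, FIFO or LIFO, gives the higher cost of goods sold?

LIFO

FIFO COGS: 199 @ $8.70 + 338 @ $7.40 + 150 @ $10.50 + 344 @ $7.45 + 192 @ $8.55 = $10,011.90
LIFO COGS: 370 @ $12.35 + 205 @ $8.55 + 344 @ $7.45 + 150 @ $10.50 + 154 @ $7.40 = $11,599.65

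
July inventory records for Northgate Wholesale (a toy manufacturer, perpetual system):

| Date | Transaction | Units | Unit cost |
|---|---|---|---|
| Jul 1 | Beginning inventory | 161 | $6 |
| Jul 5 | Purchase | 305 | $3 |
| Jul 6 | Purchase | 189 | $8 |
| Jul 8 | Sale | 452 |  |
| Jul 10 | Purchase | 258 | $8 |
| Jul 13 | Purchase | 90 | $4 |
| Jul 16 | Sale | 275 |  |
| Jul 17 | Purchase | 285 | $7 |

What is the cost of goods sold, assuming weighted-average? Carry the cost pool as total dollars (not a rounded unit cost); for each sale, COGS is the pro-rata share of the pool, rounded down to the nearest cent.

COGS = $4,076.05

After Jul 1: 161 on hand, pool $966.00 (≈ $6.0000 each)
After Jul 5: 466 on hand, pool $1,881.00 (≈ $4.0365 each)
After Jul 6: 655 on hand, pool $3,393.00 (≈ $5.1802 each)
Jul 8, sell 452: 452/655 × $3,393.00 → $2,341.42
After Jul 10: 461 on hand, pool $3,115.58 (≈ $6.7583 each)
After Jul 13: 551 on hand, pool $3,475.58 (≈ $6.3078 each)
Jul 16, sell 275: 275/551 × $3,475.58 → $1,734.63
After Jul 17: 561 on hand, pool $3,735.95 (≈ $6.6594 each)
Total COGS = $2,341.42 + $1,734.63 = $4,076.05
Ending inventory (cost pool remaining) = $3,735.95
Check: goods available $7,812.00 = COGS $4,076.05 + ending $3,735.95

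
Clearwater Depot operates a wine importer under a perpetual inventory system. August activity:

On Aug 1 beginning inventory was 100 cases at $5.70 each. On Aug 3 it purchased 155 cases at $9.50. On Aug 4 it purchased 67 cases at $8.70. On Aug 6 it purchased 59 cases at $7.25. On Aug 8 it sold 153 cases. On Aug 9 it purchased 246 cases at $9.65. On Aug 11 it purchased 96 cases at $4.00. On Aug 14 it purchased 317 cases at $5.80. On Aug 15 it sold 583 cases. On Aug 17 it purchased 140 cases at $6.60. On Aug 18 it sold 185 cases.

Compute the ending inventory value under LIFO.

Aug 8, 153 sold [LIFO — newest first]: 59 @ $7.25 + 67 @ $8.70 + 27 @ $9.50 = $1,267.15
Aug 15, 583 sold [LIFO — newest first]: 317 @ $5.80 + 96 @ $4.00 + 170 @ $9.65 = $3,863.10
Aug 18, 185 sold [LIFO — newest first]: 140 @ $6.60 + 45 @ $9.65 = $1,358.25
Total COGS = $1,267.15 + $3,863.10 + $1,358.25 = $6,488.50
Ending inventory: 100 @ $5.70 + 128 @ $9.50 + 31 @ $9.65 = $2,085.15

Ending inventory = $2,085.15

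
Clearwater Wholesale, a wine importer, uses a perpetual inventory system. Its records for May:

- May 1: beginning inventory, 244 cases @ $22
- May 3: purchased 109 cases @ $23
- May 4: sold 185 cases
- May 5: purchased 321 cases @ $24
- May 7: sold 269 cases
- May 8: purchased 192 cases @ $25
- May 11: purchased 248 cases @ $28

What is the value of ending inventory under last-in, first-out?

May 4, 185 sold [LIFO — newest first]: 109 @ $23 + 76 @ $22 = $4,179
May 7, 269 sold [LIFO — newest first]: 269 @ $24 = $6,456
Total COGS = $4,179 + $6,456 = $10,635
Ending inventory: 168 @ $22 + 52 @ $24 + 192 @ $25 + 248 @ $28 = $16,688

Ending inventory = $16,688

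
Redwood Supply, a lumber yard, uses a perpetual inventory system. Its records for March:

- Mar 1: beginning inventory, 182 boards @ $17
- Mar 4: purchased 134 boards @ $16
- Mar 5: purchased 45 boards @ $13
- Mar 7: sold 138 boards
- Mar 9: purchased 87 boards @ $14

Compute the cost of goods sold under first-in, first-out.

Mar 7, 138 sold [FIFO — oldest first]: 138 @ $17 = $2,346
Ending inventory: 44 @ $17 + 134 @ $16 + 45 @ $13 + 87 @ $14 = $4,695

COGS = $2,346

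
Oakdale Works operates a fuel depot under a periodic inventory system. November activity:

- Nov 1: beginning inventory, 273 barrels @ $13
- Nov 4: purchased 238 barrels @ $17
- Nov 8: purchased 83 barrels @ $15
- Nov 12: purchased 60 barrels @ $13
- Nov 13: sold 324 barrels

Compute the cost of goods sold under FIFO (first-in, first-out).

Nov 13, 324 sold [FIFO — oldest first]: 273 @ $13 + 51 @ $17 = $4,416
Ending inventory: 187 @ $17 + 83 @ $15 + 60 @ $13 = $5,204

COGS = $4,416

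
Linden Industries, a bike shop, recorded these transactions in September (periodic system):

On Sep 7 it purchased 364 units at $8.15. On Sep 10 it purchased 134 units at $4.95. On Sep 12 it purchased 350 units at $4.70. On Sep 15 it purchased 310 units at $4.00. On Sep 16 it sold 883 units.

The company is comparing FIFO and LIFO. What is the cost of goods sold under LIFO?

COGS = $4,273.65

FIFO COGS: 364 @ $8.15 + 134 @ $4.95 + 350 @ $4.70 + 35 @ $4.00 = $5,414.90
LIFO COGS: 310 @ $4.00 + 350 @ $4.70 + 134 @ $4.95 + 89 @ $8.15 = $4,273.65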